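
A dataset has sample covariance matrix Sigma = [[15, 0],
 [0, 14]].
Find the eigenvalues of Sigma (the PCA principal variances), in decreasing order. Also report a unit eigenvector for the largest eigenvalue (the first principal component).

Step 1 — characteristic polynomial of 2×2 Sigma:
  det(Sigma - λI) = λ² - trace · λ + det = 0.
  trace = 15 + 14 = 29, det = 15·14 - (0)² = 210.
Step 2 — discriminant:
  Δ = trace² - 4·det = 841 - 840 = 1.
Step 3 — eigenvalues:
  λ = (trace ± √Δ)/2 = (29 ± 1)/2,
  λ_1 = 15,  λ_2 = 14.

Step 4 — unit eigenvector for λ_1: Sigma is diagonal, so its eigenvectors are the coordinate axes. λ_1 = 15 is the diagonal entry on the first coordinate axis, hence
  v_1 = (1, 0) (||v_1|| = 1).

λ_1 = 15,  λ_2 = 14;  v_1 ≈ (1, 0)


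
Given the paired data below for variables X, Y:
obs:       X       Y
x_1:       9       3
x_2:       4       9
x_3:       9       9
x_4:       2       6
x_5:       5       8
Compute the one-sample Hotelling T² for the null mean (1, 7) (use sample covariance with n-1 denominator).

Step 1 — sample mean vector:
  mean(X) = (9 + 4 + 9 + 2 + 5) / 5 = 29/5 = 5.8
  mean(Y) = (3 + 9 + 9 + 6 + 8) / 5 = 35/5 = 7
  x̄ = (5.8, 7),  deviation x̄ - mu_0 = (5.8, 7) - (1, 7) = (4.8, 0).

Step 2 — sample covariance matrix, S[i,j] = (1/(n-1)) · Σ_k (x_{k,i} - mean_i) · (x_{k,j} - mean_j), divisor n-1 = 4:
  S[X,X] = ((3.2)·(3.2) + (-1.8)·(-1.8) + (3.2)·(3.2) + (-3.8)·(-3.8) + (-0.8)·(-0.8)) / 4 = 38.8/4 = 9.7
  S[X,Y] = ((3.2)·(-4) + (-1.8)·(2) + (3.2)·(2) + (-3.8)·(-1) + (-0.8)·(1)) / 4 = -7/4 = -1.75
  S[Y,Y] = ((-4)·(-4) + (2)·(2) + (2)·(2) + (-1)·(-1) + (1)·(1)) / 4 = 26/4 = 6.5
  S = [[9.7, -1.75],
 [-1.75, 6.5]].

Step 3 — invert S. det(S) = 9.7·6.5 - (-1.75)² = 59.9875.
  S^{-1} = (1/det) · [[d, -b], [-b, a]] = [[0.1084, 0.0292],
 [0.0292, 0.1617]].

Step 4 — quadratic form (x̄ - mu_0)^T · S^{-1} · (x̄ - mu_0):
  S^{-1} · (x̄ - mu_0) = (0.5201, 0.14),
  (x̄ - mu_0)^T · [...] = (4.8)·(0.5201) + (0)·(0.14) = 2.4965.

Step 5 — scale by n: T² = 5 · 2.4965 = 12.4826.

T² ≈ 12.4826


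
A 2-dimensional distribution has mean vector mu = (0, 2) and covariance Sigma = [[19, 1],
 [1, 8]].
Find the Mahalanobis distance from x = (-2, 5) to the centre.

Step 1 — centre the observation: (x - mu) = (-2, 3).

Step 2 — invert Sigma. det(Sigma) = 19·8 - (1)² = 151.
  Sigma^{-1} = (1/det) · [[d, -b], [-b, a]] = [[0.053, -0.0066],
 [-0.0066, 0.1258]].

Step 3 — form the quadratic (x - mu)^T · Sigma^{-1} · (x - mu):
  Sigma^{-1} · (x - mu) = (-0.1258, 0.3907).
  (x - mu)^T · [Sigma^{-1} · (x - mu)] = (-2)·(-0.1258) + (3)·(0.3907) = 1.4238.

Step 4 — take square root: d = √(1.4238) ≈ 1.1932.

d(x, mu) = √(1.4238) ≈ 1.1932


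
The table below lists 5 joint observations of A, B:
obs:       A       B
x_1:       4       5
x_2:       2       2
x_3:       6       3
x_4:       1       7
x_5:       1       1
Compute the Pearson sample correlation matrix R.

Step 1 — column means:
  mean(A) = (4 + 2 + 6 + 1 + 1) / 5 = 14/5 = 2.8
  mean(B) = (5 + 2 + 3 + 7 + 1) / 5 = 18/5 = 3.6

Step 2 — sample variances and covariances s[i,j] = (1/(n-1)) · Σ_k (x_{k,i} - mean_i) · (x_{k,j} - mean_j), with n-1 = 4:
  s[A,A] = ((1.2)·(1.2) + (-0.8)·(-0.8) + (3.2)·(3.2) + (-1.8)·(-1.8) + (-1.8)·(-1.8)) / 4 = 18.8/4 = 4.7
  s[A,B] = ((1.2)·(1.4) + (-0.8)·(-1.6) + (3.2)·(-0.6) + (-1.8)·(3.4) + (-1.8)·(-2.6)) / 4 = -0.4/4 = -0.1
  s[B,B] = ((1.4)·(1.4) + (-1.6)·(-1.6) + (-0.6)·(-0.6) + (3.4)·(3.4) + (-2.6)·(-2.6)) / 4 = 23.2/4 = 5.8
  Sample standard deviations s_i = √(s[i,i]):
  s(A) = √(4.7) = 2.1679
  s(B) = √(5.8) = 2.4083

Step 3 — r_{ij} = s_{ij} / (s_i · s_j):
  r[A,A] = 1 (diagonal).
  r[A,B] = -0.1 / (2.1679 · 2.4083) = -0.1 / 5.2211 = -0.0192
  r[B,B] = 1 (diagonal).

R is symmetric with unit diagonal. Assembling:

R = [[1, -0.0192],
 [-0.0192, 1]]


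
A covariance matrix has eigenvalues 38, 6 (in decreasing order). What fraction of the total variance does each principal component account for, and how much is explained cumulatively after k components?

Step 1 — total variance = trace(Sigma) = Σ λ_i = 38 + 6 = 44.

Step 2 — fraction explained by component i = λ_i / Σ λ:
  PC1: 38/44 = 0.8636
  PC2: 6/44 = 0.1364

Step 3 — cumulative fraction after k components = (λ_1 + ... + λ_k) / Σ λ:
  k = 1: 38/44 = 0.8636
  k = 2: (38 + 6)/44 = 44/44 = 1

Summary (fraction, with percent):

explained: PC1 0.8636 (86.36%), PC2 0.1364 (13.64%);  cumulative: 0.8636, 1


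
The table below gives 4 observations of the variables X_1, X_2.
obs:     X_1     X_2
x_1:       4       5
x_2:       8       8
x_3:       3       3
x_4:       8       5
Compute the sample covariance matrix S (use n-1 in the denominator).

Step 1 — column means:
  mean(X_1) = (4 + 8 + 3 + 8) / 4 = 23/4 = 5.75
  mean(X_2) = (5 + 8 + 3 + 5) / 4 = 21/4 = 5.25

Step 2 — sample covariance S[i,j] = (1/(n-1)) · Σ_k (x_{k,i} - mean_i) · (x_{k,j} - mean_j), with n-1 = 3.
  S[X_1,X_1] = ((-1.75)·(-1.75) + (2.25)·(2.25) + (-2.75)·(-2.75) + (2.25)·(2.25)) / 3 = 20.75/3 = 6.9167
  S[X_1,X_2] = ((-1.75)·(-0.25) + (2.25)·(2.75) + (-2.75)·(-2.25) + (2.25)·(-0.25)) / 3 = 12.25/3 = 4.0833
  S[X_2,X_2] = ((-0.25)·(-0.25) + (2.75)·(2.75) + (-2.25)·(-2.25) + (-0.25)·(-0.25)) / 3 = 12.75/3 = 4.25

S is symmetric (S[j,i] = S[i,j]). Assembling:

S = [[6.9167, 4.0833],
 [4.0833, 4.25]]


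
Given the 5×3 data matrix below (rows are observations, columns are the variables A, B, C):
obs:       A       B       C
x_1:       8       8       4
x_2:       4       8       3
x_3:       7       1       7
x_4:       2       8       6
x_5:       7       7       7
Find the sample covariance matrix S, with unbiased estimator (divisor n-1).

Step 1 — column means:
  mean(A) = (8 + 4 + 7 + 2 + 7) / 5 = 28/5 = 5.6
  mean(B) = (8 + 8 + 1 + 8 + 7) / 5 = 32/5 = 6.4
  mean(C) = (4 + 3 + 7 + 6 + 7) / 5 = 27/5 = 5.4

Step 2 — sample covariance S[i,j] = (1/(n-1)) · Σ_k (x_{k,i} - mean_i) · (x_{k,j} - mean_j), with n-1 = 4.
  S[A,A] = ((2.4)·(2.4) + (-1.6)·(-1.6) + (1.4)·(1.4) + (-3.6)·(-3.6) + (1.4)·(1.4)) / 4 = 25.2/4 = 6.3
  S[A,B] = ((2.4)·(1.6) + (-1.6)·(1.6) + (1.4)·(-5.4) + (-3.6)·(1.6) + (1.4)·(0.6)) / 4 = -11.2/4 = -2.8
  S[A,C] = ((2.4)·(-1.4) + (-1.6)·(-2.4) + (1.4)·(1.6) + (-3.6)·(0.6) + (1.4)·(1.6)) / 4 = 2.8/4 = 0.7
  S[B,B] = ((1.6)·(1.6) + (1.6)·(1.6) + (-5.4)·(-5.4) + (1.6)·(1.6) + (0.6)·(0.6)) / 4 = 37.2/4 = 9.3
  S[B,C] = ((1.6)·(-1.4) + (1.6)·(-2.4) + (-5.4)·(1.6) + (1.6)·(0.6) + (0.6)·(1.6)) / 4 = -12.8/4 = -3.2
  S[C,C] = ((-1.4)·(-1.4) + (-2.4)·(-2.4) + (1.6)·(1.6) + (0.6)·(0.6) + (1.6)·(1.6)) / 4 = 13.2/4 = 3.3

S is symmetric (S[j,i] = S[i,j]). Assembling:

S = [[6.3, -2.8, 0.7],
 [-2.8, 9.3, -3.2],
 [0.7, -3.2, 3.3]]


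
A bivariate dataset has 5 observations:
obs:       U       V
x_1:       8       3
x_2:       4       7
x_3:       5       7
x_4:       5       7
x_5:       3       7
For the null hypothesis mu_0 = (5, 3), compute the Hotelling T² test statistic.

Step 1 — sample mean vector:
  mean(U) = (8 + 4 + 5 + 5 + 3) / 5 = 25/5 = 5
  mean(V) = (3 + 7 + 7 + 7 + 7) / 5 = 31/5 = 6.2
  x̄ = (5, 6.2),  deviation x̄ - mu_0 = (5, 6.2) - (5, 3) = (0, 3.2).

Step 2 — sample covariance matrix, S[i,j] = (1/(n-1)) · Σ_k (x_{k,i} - mean_i) · (x_{k,j} - mean_j), divisor n-1 = 4:
  S[U,U] = ((3)·(3) + (-1)·(-1) + (0)·(0) + (0)·(0) + (-2)·(-2)) / 4 = 14/4 = 3.5
  S[U,V] = ((3)·(-3.2) + (-1)·(0.8) + (0)·(0.8) + (0)·(0.8) + (-2)·(0.8)) / 4 = -12/4 = -3
  S[V,V] = ((-3.2)·(-3.2) + (0.8)·(0.8) + (0.8)·(0.8) + (0.8)·(0.8) + (0.8)·(0.8)) / 4 = 12.8/4 = 3.2
  S = [[3.5, -3],
 [-3, 3.2]].

Step 3 — invert S. det(S) = 3.5·3.2 - (-3)² = 2.2.
  S^{-1} = (1/det) · [[d, -b], [-b, a]] = [[1.4545, 1.3636],
 [1.3636, 1.5909]].

Step 4 — quadratic form (x̄ - mu_0)^T · S^{-1} · (x̄ - mu_0):
  S^{-1} · (x̄ - mu_0) = (4.3636, 5.0909),
  (x̄ - mu_0)^T · [...] = (0)·(4.3636) + (3.2)·(5.0909) = 16.2909.

Step 5 — scale by n: T² = 5 · 16.2909 = 81.4545.

T² ≈ 81.4545


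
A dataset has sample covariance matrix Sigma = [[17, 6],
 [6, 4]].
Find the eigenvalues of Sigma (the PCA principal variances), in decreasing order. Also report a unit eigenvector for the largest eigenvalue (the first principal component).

Step 1 — characteristic polynomial of 2×2 Sigma:
  det(Sigma - λI) = λ² - trace · λ + det = 0.
  trace = 17 + 4 = 21, det = 17·4 - (6)² = 32.
Step 2 — discriminant:
  Δ = trace² - 4·det = 441 - 128 = 313.
Step 3 — eigenvalues:
  λ = (trace ± √Δ)/2 = (21 ± 17.6918)/2,
  λ_1 = 19.3459,  λ_2 = 1.6541.

Step 4 — unit eigenvector for λ_1: solve (Sigma - λ_1 I)v = 0. First row:
  (17 - 19.3459)·v_x + (6)·v_y = 0, i.e. (-2.3459)·v_x + (6)·v_y = 0,
  so v ∝ (b, λ_1 - a) = (6, 2.3459) = u.
  ||u|| = √((6)² + (2.3459)²) = √(41.5033) ≈ 6.4423,
  v_1 = u/||u|| ≈ (0.9313, 0.3641) (||v_1|| = 1).

λ_1 = 19.3459,  λ_2 = 1.6541;  v_1 ≈ (0.9313, 0.3641)


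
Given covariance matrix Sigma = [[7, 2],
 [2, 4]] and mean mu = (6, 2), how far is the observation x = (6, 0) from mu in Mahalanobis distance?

Step 1 — centre the observation: (x - mu) = (0, -2).

Step 2 — invert Sigma. det(Sigma) = 7·4 - (2)² = 24.
  Sigma^{-1} = (1/det) · [[d, -b], [-b, a]] = [[0.1667, -0.0833],
 [-0.0833, 0.2917]].

Step 3 — form the quadratic (x - mu)^T · Sigma^{-1} · (x - mu):
  Sigma^{-1} · (x - mu) = (0.1667, -0.5833).
  (x - mu)^T · [Sigma^{-1} · (x - mu)] = (0)·(0.1667) + (-2)·(-0.5833) = 1.1667.

Step 4 — take square root: d = √(1.1667) ≈ 1.0801.

d(x, mu) = √(1.1667) ≈ 1.0801


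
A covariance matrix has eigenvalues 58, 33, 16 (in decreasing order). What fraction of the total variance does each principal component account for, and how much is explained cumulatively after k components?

Step 1 — total variance = trace(Sigma) = Σ λ_i = 58 + 33 + 16 = 107.

Step 2 — fraction explained by component i = λ_i / Σ λ:
  PC1: 58/107 = 0.5421
  PC2: 33/107 = 0.3084
  PC3: 16/107 = 0.1495

Step 3 — cumulative fraction after k components = (λ_1 + ... + λ_k) / Σ λ:
  k = 1: 58/107 = 0.5421
  k = 2: (58 + 33)/107 = 91/107 = 0.8505
  k = 3: (58 + 33 + 16)/107 = 107/107 = 1

Summary (fraction, with percent):

explained: PC1 0.5421 (54.21%), PC2 0.3084 (30.84%), PC3 0.1495 (14.95%);  cumulative: 0.5421, 0.8505, 1


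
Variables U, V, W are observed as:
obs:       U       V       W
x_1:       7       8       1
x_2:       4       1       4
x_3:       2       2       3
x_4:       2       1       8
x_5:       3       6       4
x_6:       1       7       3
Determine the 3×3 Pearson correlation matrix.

Step 1 — column means:
  mean(U) = (7 + 4 + 2 + 2 + 3 + 1) / 6 = 19/6 = 3.1667
  mean(V) = (8 + 1 + 2 + 1 + 6 + 7) / 6 = 25/6 = 4.1667
  mean(W) = (1 + 4 + 3 + 8 + 4 + 3) / 6 = 23/6 = 3.8333

Step 2 — sample variances and covariances s[i,j] = (1/(n-1)) · Σ_k (x_{k,i} - mean_i) · (x_{k,j} - mean_j), with n-1 = 5:
  s[U,U] = ((3.8333)·(3.8333) + (0.8333)·(0.8333) + (-1.1667)·(-1.1667) + (-1.1667)·(-1.1667) + (-0.1667)·(-0.1667) + (-2.1667)·(-2.1667)) / 5 = 22.8333/5 = 4.5667
  s[U,V] = ((3.8333)·(3.8333) + (0.8333)·(-3.1667) + (-1.1667)·(-2.1667) + (-1.1667)·(-3.1667) + (-0.1667)·(1.8333) + (-2.1667)·(2.8333)) / 5 = 11.8333/5 = 2.3667
  s[U,W] = ((3.8333)·(-2.8333) + (0.8333)·(0.1667) + (-1.1667)·(-0.8333) + (-1.1667)·(4.1667) + (-0.1667)·(0.1667) + (-2.1667)·(-0.8333)) / 5 = -12.8333/5 = -2.5667
  s[V,V] = ((3.8333)·(3.8333) + (-3.1667)·(-3.1667) + (-2.1667)·(-2.1667) + (-3.1667)·(-3.1667) + (1.8333)·(1.8333) + (2.8333)·(2.8333)) / 5 = 50.8333/5 = 10.1667
  s[V,W] = ((3.8333)·(-2.8333) + (-3.1667)·(0.1667) + (-2.1667)·(-0.8333) + (-3.1667)·(4.1667) + (1.8333)·(0.1667) + (2.8333)·(-0.8333)) / 5 = -24.8333/5 = -4.9667
  s[W,W] = ((-2.8333)·(-2.8333) + (0.1667)·(0.1667) + (-0.8333)·(-0.8333) + (4.1667)·(4.1667) + (0.1667)·(0.1667) + (-0.8333)·(-0.8333)) / 5 = 26.8333/5 = 5.3667
  Sample standard deviations s_i = √(s[i,i]):
  s(U) = √(4.5667) = 2.137
  s(V) = √(10.1667) = 3.1885
  s(W) = √(5.3667) = 2.3166

Step 3 — r_{ij} = s_{ij} / (s_i · s_j):
  r[U,U] = 1 (diagonal).
  r[U,V] = 2.3667 / (2.137 · 3.1885) = 2.3667 / 6.8138 = 0.3473
  r[U,W] = -2.5667 / (2.137 · 2.3166) = -2.5667 / 4.9505 = -0.5185
  r[V,V] = 1 (diagonal).
  r[V,W] = -4.9667 / (3.1885 · 2.3166) = -4.9667 / 7.3865 = -0.6724
  r[W,W] = 1 (diagonal).

R is symmetric with unit diagonal. Assembling:

R = [[1, 0.3473, -0.5185],
 [0.3473, 1, -0.6724],
 [-0.5185, -0.6724, 1]]


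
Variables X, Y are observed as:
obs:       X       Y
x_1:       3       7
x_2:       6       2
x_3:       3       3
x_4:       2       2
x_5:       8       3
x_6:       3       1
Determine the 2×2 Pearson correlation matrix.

Step 1 — column means:
  mean(X) = (3 + 6 + 3 + 2 + 8 + 3) / 6 = 25/6 = 4.1667
  mean(Y) = (7 + 2 + 3 + 2 + 3 + 1) / 6 = 18/6 = 3

Step 2 — sample variances and covariances s[i,j] = (1/(n-1)) · Σ_k (x_{k,i} - mean_i) · (x_{k,j} - mean_j), with n-1 = 5:
  s[X,X] = ((-1.1667)·(-1.1667) + (1.8333)·(1.8333) + (-1.1667)·(-1.1667) + (-2.1667)·(-2.1667) + (3.8333)·(3.8333) + (-1.1667)·(-1.1667)) / 5 = 26.8333/5 = 5.3667
  s[X,Y] = ((-1.1667)·(4) + (1.8333)·(-1) + (-1.1667)·(0) + (-2.1667)·(-1) + (3.8333)·(0) + (-1.1667)·(-2)) / 5 = -2/5 = -0.4
  s[Y,Y] = ((4)·(4) + (-1)·(-1) + (0)·(0) + (-1)·(-1) + (0)·(0) + (-2)·(-2)) / 5 = 22/5 = 4.4
  Sample standard deviations s_i = √(s[i,i]):
  s(X) = √(5.3667) = 2.3166
  s(Y) = √(4.4) = 2.0976

Step 3 — r_{ij} = s_{ij} / (s_i · s_j):
  r[X,X] = 1 (diagonal).
  r[X,Y] = -0.4 / (2.3166 · 2.0976) = -0.4 / 4.8594 = -0.0823
  r[Y,Y] = 1 (diagonal).

R is symmetric with unit diagonal. Assembling:

R = [[1, -0.0823],
 [-0.0823, 1]]


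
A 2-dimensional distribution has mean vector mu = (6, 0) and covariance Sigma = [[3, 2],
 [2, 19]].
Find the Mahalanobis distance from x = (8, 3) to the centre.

Step 1 — centre the observation: (x - mu) = (2, 3).

Step 2 — invert Sigma. det(Sigma) = 3·19 - (2)² = 53.
  Sigma^{-1} = (1/det) · [[d, -b], [-b, a]] = [[0.3585, -0.0377],
 [-0.0377, 0.0566]].

Step 3 — form the quadratic (x - mu)^T · Sigma^{-1} · (x - mu):
  Sigma^{-1} · (x - mu) = (0.6038, 0.0943).
  (x - mu)^T · [Sigma^{-1} · (x - mu)] = (2)·(0.6038) + (3)·(0.0943) = 1.4906.

Step 4 — take square root: d = √(1.4906) ≈ 1.2209.

d(x, mu) = √(1.4906) ≈ 1.2209


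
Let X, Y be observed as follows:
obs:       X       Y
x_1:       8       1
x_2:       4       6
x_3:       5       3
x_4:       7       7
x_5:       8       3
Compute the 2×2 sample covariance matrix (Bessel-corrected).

Step 1 — column means:
  mean(X) = (8 + 4 + 5 + 7 + 8) / 5 = 32/5 = 6.4
  mean(Y) = (1 + 6 + 3 + 7 + 3) / 5 = 20/5 = 4

Step 2 — sample covariance S[i,j] = (1/(n-1)) · Σ_k (x_{k,i} - mean_i) · (x_{k,j} - mean_j), with n-1 = 4.
  S[X,X] = ((1.6)·(1.6) + (-2.4)·(-2.4) + (-1.4)·(-1.4) + (0.6)·(0.6) + (1.6)·(1.6)) / 4 = 13.2/4 = 3.3
  S[X,Y] = ((1.6)·(-3) + (-2.4)·(2) + (-1.4)·(-1) + (0.6)·(3) + (1.6)·(-1)) / 4 = -8/4 = -2
  S[Y,Y] = ((-3)·(-3) + (2)·(2) + (-1)·(-1) + (3)·(3) + (-1)·(-1)) / 4 = 24/4 = 6

S is symmetric (S[j,i] = S[i,j]). Assembling:

S = [[3.3, -2],
 [-2, 6]]


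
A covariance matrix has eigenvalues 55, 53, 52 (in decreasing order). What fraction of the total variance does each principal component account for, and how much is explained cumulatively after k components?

Step 1 — total variance = trace(Sigma) = Σ λ_i = 55 + 53 + 52 = 160.

Step 2 — fraction explained by component i = λ_i / Σ λ:
  PC1: 55/160 = 0.3438
  PC2: 53/160 = 0.3312
  PC3: 52/160 = 0.325

Step 3 — cumulative fraction after k components = (λ_1 + ... + λ_k) / Σ λ:
  k = 1: 55/160 = 0.3438
  k = 2: (55 + 53)/160 = 108/160 = 0.675
  k = 3: (55 + 53 + 52)/160 = 160/160 = 1

Summary (fraction, with percent):

explained: PC1 0.3438 (34.38%), PC2 0.3312 (33.12%), PC3 0.325 (32.5%);  cumulative: 0.3438, 0.675, 1


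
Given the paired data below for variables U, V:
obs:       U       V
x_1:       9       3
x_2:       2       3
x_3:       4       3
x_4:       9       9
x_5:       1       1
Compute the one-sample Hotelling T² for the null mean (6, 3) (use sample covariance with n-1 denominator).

Step 1 — sample mean vector:
  mean(U) = (9 + 2 + 4 + 9 + 1) / 5 = 25/5 = 5
  mean(V) = (3 + 3 + 3 + 9 + 1) / 5 = 19/5 = 3.8
  x̄ = (5, 3.8),  deviation x̄ - mu_0 = (5, 3.8) - (6, 3) = (-1, 0.8).

Step 2 — sample covariance matrix, S[i,j] = (1/(n-1)) · Σ_k (x_{k,i} - mean_i) · (x_{k,j} - mean_j), divisor n-1 = 4:
  S[U,U] = ((4)·(4) + (-3)·(-3) + (-1)·(-1) + (4)·(4) + (-4)·(-4)) / 4 = 58/4 = 14.5
  S[U,V] = ((4)·(-0.8) + (-3)·(-0.8) + (-1)·(-0.8) + (4)·(5.2) + (-4)·(-2.8)) / 4 = 32/4 = 8
  S[V,V] = ((-0.8)·(-0.8) + (-0.8)·(-0.8) + (-0.8)·(-0.8) + (5.2)·(5.2) + (-2.8)·(-2.8)) / 4 = 36.8/4 = 9.2
  S = [[14.5, 8],
 [8, 9.2]].

Step 3 — invert S. det(S) = 14.5·9.2 - (8)² = 69.4.
  S^{-1} = (1/det) · [[d, -b], [-b, a]] = [[0.1326, -0.1153],
 [-0.1153, 0.2089]].

Step 4 — quadratic form (x̄ - mu_0)^T · S^{-1} · (x̄ - mu_0):
  S^{-1} · (x̄ - mu_0) = (-0.2248, 0.2824),
  (x̄ - mu_0)^T · [...] = (-1)·(-0.2248) + (0.8)·(0.2824) = 0.4507.

Step 5 — scale by n: T² = 5 · 0.4507 = 2.2536.

T² ≈ 2.2536


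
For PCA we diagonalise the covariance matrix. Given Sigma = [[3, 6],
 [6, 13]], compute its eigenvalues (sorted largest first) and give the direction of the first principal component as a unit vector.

Step 1 — characteristic polynomial of 2×2 Sigma:
  det(Sigma - λI) = λ² - trace · λ + det = 0.
  trace = 3 + 13 = 16, det = 3·13 - (6)² = 3.
Step 2 — discriminant:
  Δ = trace² - 4·det = 256 - 12 = 244.
Step 3 — eigenvalues:
  λ = (trace ± √Δ)/2 = (16 ± 15.6205)/2,
  λ_1 = 15.8102,  λ_2 = 0.1898.

Step 4 — unit eigenvector for λ_1: solve (Sigma - λ_1 I)v = 0. First row:
  (3 - 15.8102)·v_x + (6)·v_y = 0, i.e. (-12.8102)·v_x + (6)·v_y = 0,
  so v ∝ (b, λ_1 - a) = (6, 12.8102) = u.
  ||u|| = √((6)² + (12.8102)²) = √(200.1025) ≈ 14.1458,
  v_1 = u/||u|| ≈ (0.4242, 0.9056) (||v_1|| = 1).

λ_1 = 15.8102,  λ_2 = 0.1898;  v_1 ≈ (0.4242, 0.9056)


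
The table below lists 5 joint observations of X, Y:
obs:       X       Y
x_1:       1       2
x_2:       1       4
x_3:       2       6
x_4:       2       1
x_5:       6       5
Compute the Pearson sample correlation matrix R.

Step 1 — column means:
  mean(X) = (1 + 1 + 2 + 2 + 6) / 5 = 12/5 = 2.4
  mean(Y) = (2 + 4 + 6 + 1 + 5) / 5 = 18/5 = 3.6

Step 2 — sample variances and covariances s[i,j] = (1/(n-1)) · Σ_k (x_{k,i} - mean_i) · (x_{k,j} - mean_j), with n-1 = 4:
  s[X,X] = ((-1.4)·(-1.4) + (-1.4)·(-1.4) + (-0.4)·(-0.4) + (-0.4)·(-0.4) + (3.6)·(3.6)) / 4 = 17.2/4 = 4.3
  s[X,Y] = ((-1.4)·(-1.6) + (-1.4)·(0.4) + (-0.4)·(2.4) + (-0.4)·(-2.6) + (3.6)·(1.4)) / 4 = 6.8/4 = 1.7
  s[Y,Y] = ((-1.6)·(-1.6) + (0.4)·(0.4) + (2.4)·(2.4) + (-2.6)·(-2.6) + (1.4)·(1.4)) / 4 = 17.2/4 = 4.3
  Sample standard deviations s_i = √(s[i,i]):
  s(X) = √(4.3) = 2.0736
  s(Y) = √(4.3) = 2.0736

Step 3 — r_{ij} = s_{ij} / (s_i · s_j):
  r[X,X] = 1 (diagonal).
  r[X,Y] = 1.7 / (2.0736 · 2.0736) = 1.7 / 4.3 = 0.3953
  r[Y,Y] = 1 (diagonal).

R is symmetric with unit diagonal. Assembling:

R = [[1, 0.3953],
 [0.3953, 1]]


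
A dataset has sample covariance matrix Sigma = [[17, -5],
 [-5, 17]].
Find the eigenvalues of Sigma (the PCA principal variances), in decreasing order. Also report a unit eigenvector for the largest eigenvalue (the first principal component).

Step 1 — characteristic polynomial of 2×2 Sigma:
  det(Sigma - λI) = λ² - trace · λ + det = 0.
  trace = 17 + 17 = 34, det = 17·17 - (-5)² = 264.
Step 2 — discriminant:
  Δ = trace² - 4·det = 1156 - 1056 = 100.
Step 3 — eigenvalues:
  λ = (trace ± √Δ)/2 = (34 ± 10)/2,
  λ_1 = 22,  λ_2 = 12.

Step 4 — unit eigenvector for λ_1: solve (Sigma - λ_1 I)v = 0. First row:
  (17 - 22)·v_x + (-5)·v_y = 0, i.e. (-5)·v_x + (-5)·v_y = 0,
  so v ∝ (b, λ_1 - a) = (-5, 5); multiply by -1 so the first entry is positive: u = (5, -5).
  ||u|| = √((5)² + (-5)²) = √(50) ≈ 7.0711,
  v_1 = u/||u|| ≈ (0.7071, -0.7071) (||v_1|| = 1).

λ_1 = 22,  λ_2 = 12;  v_1 ≈ (0.7071, -0.7071)


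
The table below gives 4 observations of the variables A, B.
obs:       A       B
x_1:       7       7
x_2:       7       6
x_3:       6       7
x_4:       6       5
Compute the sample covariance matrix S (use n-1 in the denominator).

Step 1 — column means:
  mean(A) = (7 + 7 + 6 + 6) / 4 = 26/4 = 6.5
  mean(B) = (7 + 6 + 7 + 5) / 4 = 25/4 = 6.25

Step 2 — sample covariance S[i,j] = (1/(n-1)) · Σ_k (x_{k,i} - mean_i) · (x_{k,j} - mean_j), with n-1 = 3.
  S[A,A] = ((0.5)·(0.5) + (0.5)·(0.5) + (-0.5)·(-0.5) + (-0.5)·(-0.5)) / 3 = 1/3 = 0.3333
  S[A,B] = ((0.5)·(0.75) + (0.5)·(-0.25) + (-0.5)·(0.75) + (-0.5)·(-1.25)) / 3 = 0.5/3 = 0.1667
  S[B,B] = ((0.75)·(0.75) + (-0.25)·(-0.25) + (0.75)·(0.75) + (-1.25)·(-1.25)) / 3 = 2.75/3 = 0.9167

S is symmetric (S[j,i] = S[i,j]). Assembling:

S = [[0.3333, 0.1667],
 [0.1667, 0.9167]]


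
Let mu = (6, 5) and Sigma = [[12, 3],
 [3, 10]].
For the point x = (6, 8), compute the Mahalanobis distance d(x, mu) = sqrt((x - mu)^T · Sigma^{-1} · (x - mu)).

Step 1 — centre the observation: (x - mu) = (0, 3).

Step 2 — invert Sigma. det(Sigma) = 12·10 - (3)² = 111.
  Sigma^{-1} = (1/det) · [[d, -b], [-b, a]] = [[0.0901, -0.027],
 [-0.027, 0.1081]].

Step 3 — form the quadratic (x - mu)^T · Sigma^{-1} · (x - mu):
  Sigma^{-1} · (x - mu) = (-0.0811, 0.3243).
  (x - mu)^T · [Sigma^{-1} · (x - mu)] = (0)·(-0.0811) + (3)·(0.3243) = 0.973.

Step 4 — take square root: d = √(0.973) ≈ 0.9864.

d(x, mu) = √(0.973) ≈ 0.9864


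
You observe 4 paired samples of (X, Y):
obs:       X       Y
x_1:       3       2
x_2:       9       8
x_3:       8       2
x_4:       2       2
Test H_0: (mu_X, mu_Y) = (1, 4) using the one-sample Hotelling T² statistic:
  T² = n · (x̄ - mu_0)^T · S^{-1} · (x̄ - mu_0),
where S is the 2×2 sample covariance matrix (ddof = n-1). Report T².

Step 1 — sample mean vector:
  mean(X) = (3 + 9 + 8 + 2) / 4 = 22/4 = 5.5
  mean(Y) = (2 + 8 + 2 + 2) / 4 = 14/4 = 3.5
  x̄ = (5.5, 3.5),  deviation x̄ - mu_0 = (5.5, 3.5) - (1, 4) = (4.5, -0.5).

Step 2 — sample covariance matrix, S[i,j] = (1/(n-1)) · Σ_k (x_{k,i} - mean_i) · (x_{k,j} - mean_j), divisor n-1 = 3:
  S[X,X] = ((-2.5)·(-2.5) + (3.5)·(3.5) + (2.5)·(2.5) + (-3.5)·(-3.5)) / 3 = 37/3 = 12.3333
  S[X,Y] = ((-2.5)·(-1.5) + (3.5)·(4.5) + (2.5)·(-1.5) + (-3.5)·(-1.5)) / 3 = 21/3 = 7
  S[Y,Y] = ((-1.5)·(-1.5) + (4.5)·(4.5) + (-1.5)·(-1.5) + (-1.5)·(-1.5)) / 3 = 27/3 = 9
  S = [[12.3333, 7],
 [7, 9]].

Step 3 — invert S. det(S) = 12.3333·9 - (7)² = 62.
  S^{-1} = (1/det) · [[d, -b], [-b, a]] = [[0.1452, -0.1129],
 [-0.1129, 0.1989]].

Step 4 — quadratic form (x̄ - mu_0)^T · S^{-1} · (x̄ - mu_0):
  S^{-1} · (x̄ - mu_0) = (0.7097, -0.6075),
  (x̄ - mu_0)^T · [...] = (4.5)·(0.7097) + (-0.5)·(-0.6075) = 3.4973.

Step 5 — scale by n: T² = 4 · 3.4973 = 13.9892.

T² ≈ 13.9892


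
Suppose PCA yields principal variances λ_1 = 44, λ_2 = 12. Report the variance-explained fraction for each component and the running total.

Step 1 — total variance = trace(Sigma) = Σ λ_i = 44 + 12 = 56.

Step 2 — fraction explained by component i = λ_i / Σ λ:
  PC1: 44/56 = 0.7857
  PC2: 12/56 = 0.2143

Step 3 — cumulative fraction after k components = (λ_1 + ... + λ_k) / Σ λ:
  k = 1: 44/56 = 0.7857
  k = 2: (44 + 12)/56 = 56/56 = 1

Summary (fraction, with percent):

explained: PC1 0.7857 (78.57%), PC2 0.2143 (21.43%);  cumulative: 0.7857, 1


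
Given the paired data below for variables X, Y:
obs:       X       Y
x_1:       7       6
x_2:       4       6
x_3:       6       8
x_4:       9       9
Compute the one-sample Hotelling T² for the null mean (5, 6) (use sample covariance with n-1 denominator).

Step 1 — sample mean vector:
  mean(X) = (7 + 4 + 6 + 9) / 4 = 26/4 = 6.5
  mean(Y) = (6 + 6 + 8 + 9) / 4 = 29/4 = 7.25
  x̄ = (6.5, 7.25),  deviation x̄ - mu_0 = (6.5, 7.25) - (5, 6) = (1.5, 1.25).

Step 2 — sample covariance matrix, S[i,j] = (1/(n-1)) · Σ_k (x_{k,i} - mean_i) · (x_{k,j} - mean_j), divisor n-1 = 3:
  S[X,X] = ((0.5)·(0.5) + (-2.5)·(-2.5) + (-0.5)·(-0.5) + (2.5)·(2.5)) / 3 = 13/3 = 4.3333
  S[X,Y] = ((0.5)·(-1.25) + (-2.5)·(-1.25) + (-0.5)·(0.75) + (2.5)·(1.75)) / 3 = 6.5/3 = 2.1667
  S[Y,Y] = ((-1.25)·(-1.25) + (-1.25)·(-1.25) + (0.75)·(0.75) + (1.75)·(1.75)) / 3 = 6.75/3 = 2.25
  S = [[4.3333, 2.1667],
 [2.1667, 2.25]].

Step 3 — invert S. det(S) = 4.3333·2.25 - (2.1667)² = 5.0556.
  S^{-1} = (1/det) · [[d, -b], [-b, a]] = [[0.4451, -0.4286],
 [-0.4286, 0.8571]].

Step 4 — quadratic form (x̄ - mu_0)^T · S^{-1} · (x̄ - mu_0):
  S^{-1} · (x̄ - mu_0) = (0.1319, 0.4286),
  (x̄ - mu_0)^T · [...] = (1.5)·(0.1319) + (1.25)·(0.4286) = 0.7335.

Step 5 — scale by n: T² = 4 · 0.7335 = 2.9341.

T² ≈ 2.9341


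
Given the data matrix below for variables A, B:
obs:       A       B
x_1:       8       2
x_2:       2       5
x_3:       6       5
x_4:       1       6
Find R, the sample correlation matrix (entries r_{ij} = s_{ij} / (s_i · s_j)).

Step 1 — column means:
  mean(A) = (8 + 2 + 6 + 1) / 4 = 17/4 = 4.25
  mean(B) = (2 + 5 + 5 + 6) / 4 = 18/4 = 4.5

Step 2 — sample variances and covariances s[i,j] = (1/(n-1)) · Σ_k (x_{k,i} - mean_i) · (x_{k,j} - mean_j), with n-1 = 3:
  s[A,A] = ((3.75)·(3.75) + (-2.25)·(-2.25) + (1.75)·(1.75) + (-3.25)·(-3.25)) / 3 = 32.75/3 = 10.9167
  s[A,B] = ((3.75)·(-2.5) + (-2.25)·(0.5) + (1.75)·(0.5) + (-3.25)·(1.5)) / 3 = -14.5/3 = -4.8333
  s[B,B] = ((-2.5)·(-2.5) + (0.5)·(0.5) + (0.5)·(0.5) + (1.5)·(1.5)) / 3 = 9/3 = 3
  Sample standard deviations s_i = √(s[i,i]):
  s(A) = √(10.9167) = 3.304
  s(B) = √(3) = 1.7321

Step 3 — r_{ij} = s_{ij} / (s_i · s_j):
  r[A,A] = 1 (diagonal).
  r[A,B] = -4.8333 / (3.304 · 1.7321) = -4.8333 / 5.7228 = -0.8446
  r[B,B] = 1 (diagonal).

R is symmetric with unit diagonal. Assembling:

R = [[1, -0.8446],
 [-0.8446, 1]]


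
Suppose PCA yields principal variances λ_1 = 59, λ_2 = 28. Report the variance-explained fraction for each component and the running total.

Step 1 — total variance = trace(Sigma) = Σ λ_i = 59 + 28 = 87.

Step 2 — fraction explained by component i = λ_i / Σ λ:
  PC1: 59/87 = 0.6782
  PC2: 28/87 = 0.3218

Step 3 — cumulative fraction after k components = (λ_1 + ... + λ_k) / Σ λ:
  k = 1: 59/87 = 0.6782
  k = 2: (59 + 28)/87 = 87/87 = 1

Summary (fraction, with percent):

explained: PC1 0.6782 (67.82%), PC2 0.3218 (32.18%);  cumulative: 0.6782, 1


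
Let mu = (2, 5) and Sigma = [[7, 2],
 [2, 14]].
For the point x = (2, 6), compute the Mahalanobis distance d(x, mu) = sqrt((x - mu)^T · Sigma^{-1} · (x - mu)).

Step 1 — centre the observation: (x - mu) = (0, 1).

Step 2 — invert Sigma. det(Sigma) = 7·14 - (2)² = 94.
  Sigma^{-1} = (1/det) · [[d, -b], [-b, a]] = [[0.1489, -0.0213],
 [-0.0213, 0.0745]].

Step 3 — form the quadratic (x - mu)^T · Sigma^{-1} · (x - mu):
  Sigma^{-1} · (x - mu) = (-0.0213, 0.0745).
  (x - mu)^T · [Sigma^{-1} · (x - mu)] = (0)·(-0.0213) + (1)·(0.0745) = 0.0745.

Step 4 — take square root: d = √(0.0745) ≈ 0.2729.

d(x, mu) = √(0.0745) ≈ 0.2729


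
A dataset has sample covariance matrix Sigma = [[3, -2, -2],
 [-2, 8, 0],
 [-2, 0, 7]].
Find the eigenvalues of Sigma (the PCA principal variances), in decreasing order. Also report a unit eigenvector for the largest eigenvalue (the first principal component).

Step 1 — characteristic polynomial p(λ) = det(λI - Sigma) = λ³ - tr·λ² + c_1·λ - det, where tr = trace, c_1 = sum of the principal 2×2 minors, det = det(Sigma):
  tr = 3 + 8 + 7 = 18,
  c_1 = (3·8 - (-2)²) + (3·7 - (-2)²) + (8·7 - (0)²) = 20 + 17 + 56 = 93,
  det = 3·(8·7 - (0)²) - (-2)·((-2)·7 - (0)·(-2)) + (-2)·((-2)·(0) - 8·(-2)) = 3·(56) - (-2)·(-14) + (-2)·(16) = 108.
  So p(λ) = λ³ - 18λ² + 93λ - 108.
Step 2 — look for an integer root (rational root theorem: any rational root is an integer divisor of 108). Testing λ = 9:
  p(9) = 729 - 1458 + 837 - 108 = 0  ✓
  Dividing out (λ - 9): p(λ) = (λ - 9)(λ² - 9λ + 12).
Step 3 — remaining eigenvalues from the quadratic λ² - 9λ + 12 = 0:
  Δ = 9² - 4·12 = 81 - 48 = 33,  λ = (9 ± √33)/2 = (9 ± 5.7446)/2 ≈ 7.3723 or 1.6277.
  Sorted: λ_1 = 9,  λ_2 = 7.3723,  λ_3 = 1.6277  (check: sum = 18 = tr ✓).

Step 4 — unit eigenvector for λ_1 = 9: v spans the null space of (Sigma - λ_1 I), whose rows are
  r_1 = (-6, -2, -2),  r_2 = (-2, -1, 0),  r_3 = (-2, 0, -2).
  v is orthogonal to every row, so take v ∝ r_1 × r_2 = ((-2)·(0) - (-2)·(-1), (-2)·(-2) - (-6)·(0), (-6)·(-1) - (-2)·(-2)) = (-2, 4, 2).
  Rescale (divide by 2; multiply by -1 so the first nonzero entry is positive): u = (1, -2, -1).
  ||u|| = √((1)² + (-2)² + (-1)²) = √(6) ≈ 2.4495,  v_1 = u/||u|| ≈ (0.4082, -0.8165, -0.4082) (||v_1|| = 1).

λ_1 = 9,  λ_2 = 7.3723,  λ_3 = 1.6277;  v_1 ≈ (0.4082, -0.8165, -0.4082)


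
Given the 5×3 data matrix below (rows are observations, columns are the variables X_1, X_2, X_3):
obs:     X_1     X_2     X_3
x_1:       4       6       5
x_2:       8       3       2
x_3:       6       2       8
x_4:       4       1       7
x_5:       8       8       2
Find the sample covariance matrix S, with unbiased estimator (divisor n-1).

Step 1 — column means:
  mean(X_1) = (4 + 8 + 6 + 4 + 8) / 5 = 30/5 = 6
  mean(X_2) = (6 + 3 + 2 + 1 + 8) / 5 = 20/5 = 4
  mean(X_3) = (5 + 2 + 8 + 7 + 2) / 5 = 24/5 = 4.8

Step 2 — sample covariance S[i,j] = (1/(n-1)) · Σ_k (x_{k,i} - mean_i) · (x_{k,j} - mean_j), with n-1 = 4.
  S[X_1,X_1] = ((-2)·(-2) + (2)·(2) + (0)·(0) + (-2)·(-2) + (2)·(2)) / 4 = 16/4 = 4
  S[X_1,X_2] = ((-2)·(2) + (2)·(-1) + (0)·(-2) + (-2)·(-3) + (2)·(4)) / 4 = 8/4 = 2
  S[X_1,X_3] = ((-2)·(0.2) + (2)·(-2.8) + (0)·(3.2) + (-2)·(2.2) + (2)·(-2.8)) / 4 = -16/4 = -4
  S[X_2,X_2] = ((2)·(2) + (-1)·(-1) + (-2)·(-2) + (-3)·(-3) + (4)·(4)) / 4 = 34/4 = 8.5
  S[X_2,X_3] = ((2)·(0.2) + (-1)·(-2.8) + (-2)·(3.2) + (-3)·(2.2) + (4)·(-2.8)) / 4 = -21/4 = -5.25
  S[X_3,X_3] = ((0.2)·(0.2) + (-2.8)·(-2.8) + (3.2)·(3.2) + (2.2)·(2.2) + (-2.8)·(-2.8)) / 4 = 30.8/4 = 7.7

S is symmetric (S[j,i] = S[i,j]). Assembling:

S = [[4, 2, -4],
 [2, 8.5, -5.25],
 [-4, -5.25, 7.7]]


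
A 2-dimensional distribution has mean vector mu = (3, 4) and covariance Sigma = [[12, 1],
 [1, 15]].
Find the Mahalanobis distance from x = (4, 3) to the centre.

Step 1 — centre the observation: (x - mu) = (1, -1).

Step 2 — invert Sigma. det(Sigma) = 12·15 - (1)² = 179.
  Sigma^{-1} = (1/det) · [[d, -b], [-b, a]] = [[0.0838, -0.0056],
 [-0.0056, 0.067]].

Step 3 — form the quadratic (x - mu)^T · Sigma^{-1} · (x - mu):
  Sigma^{-1} · (x - mu) = (0.0894, -0.0726).
  (x - mu)^T · [Sigma^{-1} · (x - mu)] = (1)·(0.0894) + (-1)·(-0.0726) = 0.162.

Step 4 — take square root: d = √(0.162) ≈ 0.4025.

d(x, mu) = √(0.162) ≈ 0.4025


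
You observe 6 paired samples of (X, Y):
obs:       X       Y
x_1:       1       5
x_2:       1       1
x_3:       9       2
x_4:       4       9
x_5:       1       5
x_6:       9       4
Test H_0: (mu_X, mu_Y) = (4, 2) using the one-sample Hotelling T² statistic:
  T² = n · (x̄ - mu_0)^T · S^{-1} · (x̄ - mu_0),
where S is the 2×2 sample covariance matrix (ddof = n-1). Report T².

Step 1 — sample mean vector:
  mean(X) = (1 + 1 + 9 + 4 + 1 + 9) / 6 = 25/6 = 4.1667
  mean(Y) = (5 + 1 + 2 + 9 + 5 + 4) / 6 = 26/6 = 4.3333
  x̄ = (4.1667, 4.3333),  deviation x̄ - mu_0 = (4.1667, 4.3333) - (4, 2) = (0.1667, 2.3333).

Step 2 — sample covariance matrix, S[i,j] = (1/(n-1)) · Σ_k (x_{k,i} - mean_i) · (x_{k,j} - mean_j), divisor n-1 = 5:
  S[X,X] = ((-3.1667)·(-3.1667) + (-3.1667)·(-3.1667) + (4.8333)·(4.8333) + (-0.1667)·(-0.1667) + (-3.1667)·(-3.1667) + (4.8333)·(4.8333)) / 5 = 76.8333/5 = 15.3667
  S[X,Y] = ((-3.1667)·(0.6667) + (-3.1667)·(-3.3333) + (4.8333)·(-2.3333) + (-0.1667)·(4.6667) + (-3.1667)·(0.6667) + (4.8333)·(-0.3333)) / 5 = -7.3333/5 = -1.4667
  S[Y,Y] = ((0.6667)·(0.6667) + (-3.3333)·(-3.3333) + (-2.3333)·(-2.3333) + (4.6667)·(4.6667) + (0.6667)·(0.6667) + (-0.3333)·(-0.3333)) / 5 = 39.3333/5 = 7.8667
  S = [[15.3667, -1.4667],
 [-1.4667, 7.8667]].

Step 3 — invert S. det(S) = 15.3667·7.8667 - (-1.4667)² = 118.7333.
  S^{-1} = (1/det) · [[d, -b], [-b, a]] = [[0.0663, 0.0124],
 [0.0124, 0.1294]].

Step 4 — quadratic form (x̄ - mu_0)^T · S^{-1} · (x̄ - mu_0):
  S^{-1} · (x̄ - mu_0) = (0.0399, 0.304),
  (x̄ - mu_0)^T · [...] = (0.1667)·(0.0399) + (2.3333)·(0.304) = 0.7161.

Step 5 — scale by n: T² = 6 · 0.7161 = 4.2965.

T² ≈ 4.2965


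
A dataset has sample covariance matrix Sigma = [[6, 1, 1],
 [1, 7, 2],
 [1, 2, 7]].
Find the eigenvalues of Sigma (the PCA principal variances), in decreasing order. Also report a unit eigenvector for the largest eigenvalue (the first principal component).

Step 1 — characteristic polynomial p(λ) = det(λI - Sigma) = λ³ - tr·λ² + c_1·λ - det, where tr = trace, c_1 = sum of the principal 2×2 minors, det = det(Sigma):
  tr = 6 + 7 + 7 = 20,
  c_1 = (6·7 - (1)²) + (6·7 - (1)²) + (7·7 - (2)²) = 41 + 41 + 45 = 127,
  det = 6·(7·7 - (2)²) - (1)·((1)·7 - (2)·(1)) + (1)·((1)·(2) - 7·(1)) = 6·(45) - (1)·(5) + (1)·(-5) = 260.
  So p(λ) = λ³ - 20λ² + 127λ - 260.
Step 2 — look for an integer root (rational root theorem: any rational root is an integer divisor of 260). Testing λ = 5:
  p(5) = 125 - 500 + 635 - 260 = 0  ✓
  Dividing out (λ - 5): p(λ) = (λ - 5)(λ² - 15λ + 52).
Step 3 — remaining eigenvalues from the quadratic λ² - 15λ + 52 = 0:
  Δ = 15² - 4·52 = 225 - 208 = 17,  λ = (15 ± √17)/2 = (15 ± 4.1231)/2 ≈ 9.5616 or 5.4384.
  Sorted: λ_1 = 9.5616,  λ_2 = 5.4384,  λ_3 = 5  (check: sum = 20 = tr ✓).

Step 4 — unit eigenvector for λ_1 ≈ 9.5616: v spans the null space of (Sigma - λ_1 I), whose rows are
  r_1 = (-3.5616, 1, 1),  r_2 = (1, -2.5616, 2),  r_3 = (1, 2, -2.5616).
  v is orthogonal to every row, so take v ∝ r_1 × r_2 = ((1)·(2) - (1)·(-2.5616), (1)·(1) - (-3.5616)·(2), (-3.5616)·(-2.5616) - (1)·(1)) ≈ (4.5616, 8.1231, 8.1231).
  Let u = (4.5616, 8.1231, 8.1231).
  ||u|| = √((4.5616)² + (8.1231)² + (8.1231)²) = √(152.7775) ≈ 12.3603,  v_1 = u/||u|| ≈ (0.369, 0.6572, 0.6572) (||v_1|| = 1).

λ_1 = 9.5616,  λ_2 = 5.4384,  λ_3 = 5;  v_1 ≈ (0.369, 0.6572, 0.6572)


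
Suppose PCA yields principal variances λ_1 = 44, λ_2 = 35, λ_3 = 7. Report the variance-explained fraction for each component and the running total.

Step 1 — total variance = trace(Sigma) = Σ λ_i = 44 + 35 + 7 = 86.

Step 2 — fraction explained by component i = λ_i / Σ λ:
  PC1: 44/86 = 0.5116
  PC2: 35/86 = 0.407
  PC3: 7/86 = 0.0814

Step 3 — cumulative fraction after k components = (λ_1 + ... + λ_k) / Σ λ:
  k = 1: 44/86 = 0.5116
  k = 2: (44 + 35)/86 = 79/86 = 0.9186
  k = 3: (44 + 35 + 7)/86 = 86/86 = 1

Summary (fraction, with percent):

explained: PC1 0.5116 (51.16%), PC2 0.407 (40.7%), PC3 0.0814 (8.14%);  cumulative: 0.5116, 0.9186, 1


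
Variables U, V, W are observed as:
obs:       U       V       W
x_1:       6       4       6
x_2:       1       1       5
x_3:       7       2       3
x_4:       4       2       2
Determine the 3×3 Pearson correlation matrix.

Step 1 — column means:
  mean(U) = (6 + 1 + 7 + 4) / 4 = 18/4 = 4.5
  mean(V) = (4 + 1 + 2 + 2) / 4 = 9/4 = 2.25
  mean(W) = (6 + 5 + 3 + 2) / 4 = 16/4 = 4

Step 2 — sample variances and covariances s[i,j] = (1/(n-1)) · Σ_k (x_{k,i} - mean_i) · (x_{k,j} - mean_j), with n-1 = 3:
  s[U,U] = ((1.5)·(1.5) + (-3.5)·(-3.5) + (2.5)·(2.5) + (-0.5)·(-0.5)) / 3 = 21/3 = 7
  s[U,V] = ((1.5)·(1.75) + (-3.5)·(-1.25) + (2.5)·(-0.25) + (-0.5)·(-0.25)) / 3 = 6.5/3 = 2.1667
  s[U,W] = ((1.5)·(2) + (-3.5)·(1) + (2.5)·(-1) + (-0.5)·(-2)) / 3 = -2/3 = -0.6667
  s[V,V] = ((1.75)·(1.75) + (-1.25)·(-1.25) + (-0.25)·(-0.25) + (-0.25)·(-0.25)) / 3 = 4.75/3 = 1.5833
  s[V,W] = ((1.75)·(2) + (-1.25)·(1) + (-0.25)·(-1) + (-0.25)·(-2)) / 3 = 3/3 = 1
  s[W,W] = ((2)·(2) + (1)·(1) + (-1)·(-1) + (-2)·(-2)) / 3 = 10/3 = 3.3333
  Sample standard deviations s_i = √(s[i,i]):
  s(U) = √(7) = 2.6458
  s(V) = √(1.5833) = 1.2583
  s(W) = √(3.3333) = 1.8257

Step 3 — r_{ij} = s_{ij} / (s_i · s_j):
  r[U,U] = 1 (diagonal).
  r[U,V] = 2.1667 / (2.6458 · 1.2583) = 2.1667 / 3.3292 = 0.6508
  r[U,W] = -0.6667 / (2.6458 · 1.8257) = -0.6667 / 4.8305 = -0.138
  r[V,V] = 1 (diagonal).
  r[V,W] = 1 / (1.2583 · 1.8257) = 1 / 2.2973 = 0.4353
  r[W,W] = 1 (diagonal).

R is symmetric with unit diagonal. Assembling:

R = [[1, 0.6508, -0.138],
 [0.6508, 1, 0.4353],
 [-0.138, 0.4353, 1]]


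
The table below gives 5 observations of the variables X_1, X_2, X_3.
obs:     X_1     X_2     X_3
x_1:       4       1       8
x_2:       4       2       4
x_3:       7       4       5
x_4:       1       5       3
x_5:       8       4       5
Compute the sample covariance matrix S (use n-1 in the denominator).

Step 1 — column means:
  mean(X_1) = (4 + 4 + 7 + 1 + 8) / 5 = 24/5 = 4.8
  mean(X_2) = (1 + 2 + 4 + 5 + 4) / 5 = 16/5 = 3.2
  mean(X_3) = (8 + 4 + 5 + 3 + 5) / 5 = 25/5 = 5

Step 2 — sample covariance S[i,j] = (1/(n-1)) · Σ_k (x_{k,i} - mean_i) · (x_{k,j} - mean_j), with n-1 = 4.
  S[X_1,X_1] = ((-0.8)·(-0.8) + (-0.8)·(-0.8) + (2.2)·(2.2) + (-3.8)·(-3.8) + (3.2)·(3.2)) / 4 = 30.8/4 = 7.7
  S[X_1,X_2] = ((-0.8)·(-2.2) + (-0.8)·(-1.2) + (2.2)·(0.8) + (-3.8)·(1.8) + (3.2)·(0.8)) / 4 = 0.2/4 = 0.05
  S[X_1,X_3] = ((-0.8)·(3) + (-0.8)·(-1) + (2.2)·(0) + (-3.8)·(-2) + (3.2)·(0)) / 4 = 6/4 = 1.5
  S[X_2,X_2] = ((-2.2)·(-2.2) + (-1.2)·(-1.2) + (0.8)·(0.8) + (1.8)·(1.8) + (0.8)·(0.8)) / 4 = 10.8/4 = 2.7
  S[X_2,X_3] = ((-2.2)·(3) + (-1.2)·(-1) + (0.8)·(0) + (1.8)·(-2) + (0.8)·(0)) / 4 = -9/4 = -2.25
  S[X_3,X_3] = ((3)·(3) + (-1)·(-1) + (0)·(0) + (-2)·(-2) + (0)·(0)) / 4 = 14/4 = 3.5

S is symmetric (S[j,i] = S[i,j]). Assembling:

S = [[7.7, 0.05, 1.5],
 [0.05, 2.7, -2.25],
 [1.5, -2.25, 3.5]]


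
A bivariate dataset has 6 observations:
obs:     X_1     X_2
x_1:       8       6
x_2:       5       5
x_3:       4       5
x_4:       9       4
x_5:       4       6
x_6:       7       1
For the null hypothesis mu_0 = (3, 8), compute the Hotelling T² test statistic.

Step 1 — sample mean vector:
  mean(X_1) = (8 + 5 + 4 + 9 + 4 + 7) / 6 = 37/6 = 6.1667
  mean(X_2) = (6 + 5 + 5 + 4 + 6 + 1) / 6 = 27/6 = 4.5
  x̄ = (6.1667, 4.5),  deviation x̄ - mu_0 = (6.1667, 4.5) - (3, 8) = (3.1667, -3.5).

Step 2 — sample covariance matrix, S[i,j] = (1/(n-1)) · Σ_k (x_{k,i} - mean_i) · (x_{k,j} - mean_j), divisor n-1 = 5:
  S[X_1,X_1] = ((1.8333)·(1.8333) + (-1.1667)·(-1.1667) + (-2.1667)·(-2.1667) + (2.8333)·(2.8333) + (-2.1667)·(-2.1667) + (0.8333)·(0.8333)) / 5 = 22.8333/5 = 4.5667
  S[X_1,X_2] = ((1.8333)·(1.5) + (-1.1667)·(0.5) + (-2.1667)·(0.5) + (2.8333)·(-0.5) + (-2.1667)·(1.5) + (0.8333)·(-3.5)) / 5 = -6.5/5 = -1.3
  S[X_2,X_2] = ((1.5)·(1.5) + (0.5)·(0.5) + (0.5)·(0.5) + (-0.5)·(-0.5) + (1.5)·(1.5) + (-3.5)·(-3.5)) / 5 = 17.5/5 = 3.5
  S = [[4.5667, -1.3],
 [-1.3, 3.5]].

Step 3 — invert S. det(S) = 4.5667·3.5 - (-1.3)² = 14.2933.
  S^{-1} = (1/det) · [[d, -b], [-b, a]] = [[0.2449, 0.091],
 [0.091, 0.3195]].

Step 4 — quadratic form (x̄ - mu_0)^T · S^{-1} · (x̄ - mu_0):
  S^{-1} · (x̄ - mu_0) = (0.4571, -0.8302),
  (x̄ - mu_0)^T · [...] = (3.1667)·(0.4571) + (-3.5)·(-0.8302) = 4.3532.

Step 5 — scale by n: T² = 6 · 4.3532 = 26.1194.

T² ≈ 26.1194


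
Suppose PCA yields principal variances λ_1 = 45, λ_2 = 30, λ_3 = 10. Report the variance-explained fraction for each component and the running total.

Step 1 — total variance = trace(Sigma) = Σ λ_i = 45 + 30 + 10 = 85.

Step 2 — fraction explained by component i = λ_i / Σ λ:
  PC1: 45/85 = 0.5294
  PC2: 30/85 = 0.3529
  PC3: 10/85 = 0.1176

Step 3 — cumulative fraction after k components = (λ_1 + ... + λ_k) / Σ λ:
  k = 1: 45/85 = 0.5294
  k = 2: (45 + 30)/85 = 75/85 = 0.8824
  k = 3: (45 + 30 + 10)/85 = 85/85 = 1

Summary (fraction, with percent):

explained: PC1 0.5294 (52.94%), PC2 0.3529 (35.29%), PC3 0.1176 (11.76%);  cumulative: 0.5294, 0.8824, 1
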